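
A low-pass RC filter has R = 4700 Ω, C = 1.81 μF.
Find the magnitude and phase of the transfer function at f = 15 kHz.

Step 1 — Angular frequency: ω = 2π·1.5e+04 = 9.425e+04 rad/s.
Step 2 — Transfer function: H(jω) = 1/(1 + jωRC).
Step 3 — Denominator: 1 + jωRC = 1 + j·9.425e+04·4700·1.81e-06 = 1 + j801.8.
Step 4 — H = 1.556e-06 - j0.001247.
Step 5 — Magnitude: |H| = 0.001247 (-58.1 dB); phase: φ = -89.9°.

|H| = 0.001247 (-58.1 dB), φ = -89.9°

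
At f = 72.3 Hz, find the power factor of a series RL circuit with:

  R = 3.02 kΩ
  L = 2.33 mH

Step 1 — Angular frequency: ω = 2π·f = 2π·72.3 = 454.3 rad/s.
Step 2 — Component impedances:
  R: Z = R = 3020 Ω
  L: Z = jωL = j·454.3·0.00233 = 0 + j1.058 Ω
Step 3 — Series combination: Z_total = R + L = 3020 + j1.058 Ω = 3020∠0.0° Ω.
Step 4 — Power factor: PF = cos(φ) = Re(Z)/|Z| = 3020/3020 = 1.
Step 5 — Type: Im(Z) = 1.058 ⇒ lagging (phase φ = 0.0°).

PF = 1 (lagging, φ = 0.0°)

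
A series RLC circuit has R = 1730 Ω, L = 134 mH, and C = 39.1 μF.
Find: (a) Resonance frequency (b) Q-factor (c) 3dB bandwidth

Step 1 — Resonance: ω₀ = 1/√(LC) = 1/√(0.134·3.91e-05) = 436.9 rad/s.
Step 2 — f₀ = ω₀/(2π) = 69.53 Hz.
Step 3 — Series Q: Q = ω₀L/R = 436.9·0.134/1730 = 0.03384.
Step 4 — Bandwidth: Δω = ω₀/Q = 1.291e+04 rad/s; BW = Δω/(2π) = 2055 Hz.

(a) f₀ = 69.53 Hz  (b) Q = 0.03384  (c) BW = 2055 Hz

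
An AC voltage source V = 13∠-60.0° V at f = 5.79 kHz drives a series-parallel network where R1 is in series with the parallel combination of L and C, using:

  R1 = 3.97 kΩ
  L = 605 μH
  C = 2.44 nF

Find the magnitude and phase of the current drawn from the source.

Step 1 — Angular frequency: ω = 2π·f = 2π·5790 = 3.638e+04 rad/s.
Step 2 — Component impedances:
  R1: Z = R = 3970 Ω
  L: Z = jωL = j·3.638e+04·0.000605 = 0 + j22.01 Ω
  C: Z = 1/(jωC) = -j/(ω·C) = 0 - j1.127e+04 Ω
Step 3 — Parallel branch: L || C = 1/(1/L + 1/C) = 0 + j22.05 Ω.
Step 4 — Series with R1: Z_total = R1 + (L || C) = 3970 + j22.05 Ω = 3970∠0.3° Ω.
Step 5 — Source phasor: V = 13∠-60.0° V = 6.5 - j11.26 V.
Step 6 — Ohm's law: I = V / Z_total = (6.5 - j11.26) / (3970 + j22.05) = 0.001621 - j0.002845 A.
Step 7 — Convert to polar: |I| = 0.003275 A, ∠I = -60.3°.

I = 0.003275∠-60.3° A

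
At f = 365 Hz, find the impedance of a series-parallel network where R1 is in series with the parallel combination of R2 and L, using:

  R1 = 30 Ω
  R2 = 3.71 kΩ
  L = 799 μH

Step 1 — Angular frequency: ω = 2π·f = 2π·365 = 2293 rad/s.
Step 2 — Component impedances:
  R1: Z = R = 30 Ω
  R2: Z = R = 3710 Ω
  L: Z = jωL = j·2293·0.000799 = 0 + j1.832 Ω
Step 3 — Parallel branch: R2 || L = 1/(1/R2 + 1/L) = 0.000905 + j1.832 Ω.
Step 4 — Series with R1: Z_total = R1 + (R2 || L) = 30 + j1.832 Ω = 30.06∠3.5° Ω.

Z = 30 + j1.832 Ω = 30.06∠3.5° Ω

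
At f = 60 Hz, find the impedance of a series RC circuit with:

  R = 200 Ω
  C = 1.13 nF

Step 1 — Angular frequency: ω = 2π·f = 2π·60 = 377 rad/s.
Step 2 — Component impedances:
  R: Z = R = 200 Ω
  C: Z = 1/(jωC) = -j/(ω·C) = 0 - j2.347e+06 Ω
Step 3 — Series combination: Z_total = R + C = 200 - j2.347e+06 Ω = 2.347e+06∠-90.0° Ω.

Z = 200 - j2.347e+06 Ω = 2.347e+06∠-90.0° Ω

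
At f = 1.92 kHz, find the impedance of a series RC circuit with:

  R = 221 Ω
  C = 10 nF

Step 1 — Angular frequency: ω = 2π·f = 2π·1920 = 1.206e+04 rad/s.
Step 2 — Component impedances:
  R: Z = R = 221 Ω
  C: Z = 1/(jωC) = -j/(ω·C) = 0 - j8289 Ω
Step 3 — Series combination: Z_total = R + C = 221 - j8289 Ω = 8292∠-88.5° Ω.

Z = 221 - j8289 Ω = 8292∠-88.5° Ω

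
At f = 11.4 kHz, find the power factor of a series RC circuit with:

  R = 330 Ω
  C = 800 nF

Step 1 — Angular frequency: ω = 2π·f = 2π·1.14e+04 = 7.163e+04 rad/s.
Step 2 — Component impedances:
  R: Z = R = 330 Ω
  C: Z = 1/(jωC) = -j/(ω·C) = 0 - j17.45 Ω
Step 3 — Series combination: Z_total = R + C = 330 - j17.45 Ω = 330.5∠-3.0° Ω.
Step 4 — Power factor: PF = cos(φ) = Re(Z)/|Z| = 330/330.46 = 0.9986.
Step 5 — Type: Im(Z) = -17.45 ⇒ leading (phase φ = -3.0°).

PF = 0.9986 (leading, φ = -3.0°)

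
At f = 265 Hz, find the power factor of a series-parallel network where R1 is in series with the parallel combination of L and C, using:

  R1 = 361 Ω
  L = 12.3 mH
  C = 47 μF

Step 1 — Angular frequency: ω = 2π·f = 2π·265 = 1665 rad/s.
Step 2 — Component impedances:
  R1: Z = R = 361 Ω
  L: Z = jωL = j·1665·0.0123 = 0 + j20.48 Ω
  C: Z = 1/(jωC) = -j/(ω·C) = 0 - j12.78 Ω
Step 3 — Parallel branch: L || C = 1/(1/L + 1/C) = 0 - j33.98 Ω.
Step 4 — Series with R1: Z_total = R1 + (L || C) = 361 - j33.98 Ω = 362.6∠-5.4° Ω.
Step 5 — Power factor: PF = cos(φ) = Re(Z)/|Z| = 361/362.6 = 0.9956.
Step 6 — Type: Im(Z) = -33.98 ⇒ leading (phase φ = -5.4°).

PF = 0.9956 (leading, φ = -5.4°)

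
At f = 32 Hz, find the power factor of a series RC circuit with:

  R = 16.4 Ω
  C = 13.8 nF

Step 1 — Angular frequency: ω = 2π·f = 2π·32 = 201.1 rad/s.
Step 2 — Component impedances:
  R: Z = R = 16.4 Ω
  C: Z = 1/(jωC) = -j/(ω·C) = 0 - j3.604e+05 Ω
Step 3 — Series combination: Z_total = R + C = 16.4 - j3.604e+05 Ω = 3.604e+05∠-90.0° Ω.
Step 4 — Power factor: PF = cos(φ) = Re(Z)/|Z| = 16.4/3.604e+05 = 4.55e-05.
Step 5 — Type: Im(Z) = -3.604e+05 ⇒ leading (phase φ = -90.0°).

PF = 4.55e-05 (leading, φ = -90.0°)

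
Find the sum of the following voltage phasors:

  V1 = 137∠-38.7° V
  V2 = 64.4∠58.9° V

Step 1 — Convert each phasor to rectangular form:
  V1 = 137·(cos(-38.7°) + j·sin(-38.7°)) = 106.9 - j85.66 V
  V2 = 64.4·(cos(58.9°) + j·sin(58.9°)) = 33.26 + j55.14 V
Step 2 — Sum components: V_total = 140.2 - j30.51 V.
Step 3 — Convert to polar: |V_total| = 143.5 V, ∠V_total = -12.3°.

V_total = 143.5∠-12.3° V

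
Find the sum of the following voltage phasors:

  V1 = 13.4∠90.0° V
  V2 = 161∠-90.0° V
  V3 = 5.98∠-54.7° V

Step 1 — Convert each phasor to rectangular form:
  V1 = 13.4·(cos(90.0°) + j·sin(90.0°)) = 0 + j13.4 V
  V2 = 161·(cos(-90.0°) + j·sin(-90.0°)) = 0 - j161 V
  V3 = 5.98·(cos(-54.7°) + j·sin(-54.7°)) = 3.456 - j4.881 V
Step 2 — Sum components: V_total = 3.456 - j152.5 V.
Step 3 — Convert to polar: |V_total| = 152.5 V, ∠V_total = -88.7°.

V_total = 152.5∠-88.7° V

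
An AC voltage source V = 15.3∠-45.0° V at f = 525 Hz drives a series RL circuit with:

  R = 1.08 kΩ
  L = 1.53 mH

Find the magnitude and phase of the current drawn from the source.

Step 1 — Angular frequency: ω = 2π·f = 2π·525 = 3299 rad/s.
Step 2 — Component impedances:
  R: Z = R = 1080 Ω
  L: Z = jωL = j·3299·0.00153 = 0 + j5.047 Ω
Step 3 — Series combination: Z_total = R + L = 1080 + j5.047 Ω = 1080∠0.3° Ω.
Step 4 — Source phasor: V = 15.3∠-45.0° V = 10.82 - j10.82 V.
Step 5 — Ohm's law: I = V / Z_total = (10.82 - j10.82) / (1080 + j5.047) = 0.00997 - j0.01006 A.
Step 6 — Convert to polar: |I| = 0.01417 A, ∠I = -45.3°.

I = 0.01417∠-45.3° A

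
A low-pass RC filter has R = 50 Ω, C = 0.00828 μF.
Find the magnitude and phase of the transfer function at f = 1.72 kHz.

Step 1 — Angular frequency: ω = 2π·1720 = 1.081e+04 rad/s.
Step 2 — Transfer function: H(jω) = 1/(1 + jωRC).
Step 3 — Denominator: 1 + jωRC = 1 + j·1.081e+04·50·8.28e-09 = 1 + j0.004474.
Step 4 — H = 1 - j0.004474.
Step 5 — Magnitude: |H| = 1 (-0.0 dB); phase: φ = -0.3°.

|H| = 1 (-0.0 dB), φ = -0.3°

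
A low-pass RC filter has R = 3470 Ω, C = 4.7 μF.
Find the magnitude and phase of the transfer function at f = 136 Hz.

Step 1 — Angular frequency: ω = 2π·136 = 854.5 rad/s.
Step 2 — Transfer function: H(jω) = 1/(1 + jωRC).
Step 3 — Denominator: 1 + jωRC = 1 + j·854.5·3470·4.7e-06 = 1 + j13.94.
Step 4 — H = 0.005122 - j0.07139.
Step 5 — Magnitude: |H| = 0.07157 (-22.9 dB); phase: φ = -85.9°.

|H| = 0.07157 (-22.9 dB), φ = -85.9°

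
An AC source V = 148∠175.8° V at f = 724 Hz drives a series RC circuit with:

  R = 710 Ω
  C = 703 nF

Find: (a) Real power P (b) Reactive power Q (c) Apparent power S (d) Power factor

Step 1 — Angular frequency: ω = 2π·f = 2π·724 = 4549 rad/s.
Step 2 — Component impedances:
  R: Z = R = 710 Ω
  C: Z = 1/(jωC) = -j/(ω·C) = 0 - j312.7 Ω
Step 3 — Series combination: Z_total = R + C = 710 - j312.7 Ω = 775.8∠-23.8° Ω.
Step 4 — Source phasor: V = 148∠175.8° V = -147.6 + j10.84 V.
Step 5 — Current: I = V / Z = -0.1797 - j0.0639 A = 0.1908∠-160.4° A.
Step 6 — Complex power: S = V·I* = 25.84 - j11.38 VA.
Step 7 — Real power: P = Re(S) = 25.84 W.
Step 8 — Reactive power: Q = Im(S) = -11.38 VAR.
Step 9 — Apparent power: |S| = 28.23 VA.
Step 10 — Power factor: PF = P/|S| = 0.9152 (leading).

(a) P = 25.84 W  (b) Q = -11.38 VAR  (c) S = 28.23 VA  (d) PF = 0.9152 (leading)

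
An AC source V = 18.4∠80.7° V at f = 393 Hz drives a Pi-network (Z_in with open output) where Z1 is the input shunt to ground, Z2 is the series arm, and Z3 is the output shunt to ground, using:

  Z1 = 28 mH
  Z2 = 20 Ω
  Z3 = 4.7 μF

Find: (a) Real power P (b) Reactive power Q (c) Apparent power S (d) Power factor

Step 1 — Angular frequency: ω = 2π·f = 2π·393 = 2469 rad/s.
Step 2 — Component impedances:
  Z1: Z = jωL = j·2469·0.028 = 0 + j69.14 Ω
  Z2: Z = R = 20 Ω
  Z3: Z = 1/(jωC) = -j/(ω·C) = 0 - j86.16 Ω
Step 3 — With open output, the series arm Z2 and the output shunt Z3 appear in series to ground: Z2 + Z3 = 20 - j86.16 Ω.
Step 4 — Parallel with input shunt Z1: Z_in = Z1 || (Z2 + Z3) = 138.6 + j187.1 Ω = 232.9∠53.5° Ω.
Step 5 — Source phasor: V = 18.4∠80.7° V = 2.974 + j18.16 V.
Step 6 — Current: I = V / Z = 0.07026 + j0.03615 A = 0.07902∠27.2° A.
Step 7 — Complex power: S = V·I* = 0.8654 + j1.168 VA.
Step 8 — Real power: P = Re(S) = 0.8654 W.
Step 9 — Reactive power: Q = Im(S) = 1.168 VAR.
Step 10 — Apparent power: |S| = 1.454 VA.
Step 11 — Power factor: PF = P/|S| = 0.5952 (lagging).

(a) P = 0.8654 W  (b) Q = 1.168 VAR  (c) S = 1.454 VA  (d) PF = 0.5952 (lagging)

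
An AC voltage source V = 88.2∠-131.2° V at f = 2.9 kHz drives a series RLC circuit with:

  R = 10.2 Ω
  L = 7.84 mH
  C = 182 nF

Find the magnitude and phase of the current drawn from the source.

Step 1 — Angular frequency: ω = 2π·f = 2π·2900 = 1.822e+04 rad/s.
Step 2 — Component impedances:
  R: Z = R = 10.2 Ω
  L: Z = jωL = j·1.822e+04·0.00784 = 0 + j142.9 Ω
  C: Z = 1/(jωC) = -j/(ω·C) = 0 - j301.5 Ω
Step 3 — Series combination: Z_total = R + L + C = 10.2 - j158.7 Ω = 159∠-86.3° Ω.
Step 4 — Source phasor: V = 88.2∠-131.2° V = -58.1 - j66.36 V.
Step 5 — Ohm's law: I = V / Z_total = (-58.1 - j66.36) / (10.2 - j158.7) = 0.393 - j0.3914 A.
Step 6 — Convert to polar: |I| = 0.5547 A, ∠I = -44.9°.

I = 0.5547∠-44.9° A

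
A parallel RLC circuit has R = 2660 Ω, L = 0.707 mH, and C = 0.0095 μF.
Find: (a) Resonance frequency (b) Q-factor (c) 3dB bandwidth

Step 1 — Resonance: ω₀ = 1/√(LC) = 1/√(0.000707·9.5e-09) = 3.859e+05 rad/s.
Step 2 — f₀ = ω₀/(2π) = 6.141e+04 Hz.
Step 3 — Parallel Q: Q = R/(ω₀L) = 2660/(3.859e+05·0.000707) = 9.751.
Step 4 — Bandwidth: Δω = ω₀/Q = 3.957e+04 rad/s; BW = Δω/(2π) = 6298 Hz.

(a) f₀ = 6.141e+04 Hz  (b) Q = 9.751  (c) BW = 6298 Hz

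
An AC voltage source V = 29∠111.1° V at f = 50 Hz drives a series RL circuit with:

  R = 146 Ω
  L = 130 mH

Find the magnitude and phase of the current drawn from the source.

Step 1 — Angular frequency: ω = 2π·f = 2π·50 = 314.2 rad/s.
Step 2 — Component impedances:
  R: Z = R = 146 Ω
  L: Z = jωL = j·314.2·0.13 = 0 + j40.84 Ω
Step 3 — Series combination: Z_total = R + L = 146 + j40.84 Ω = 151.6∠15.6° Ω.
Step 4 — Source phasor: V = 29∠111.1° V = -10.44 + j27.06 V.
Step 5 — Ohm's law: I = V / Z_total = (-10.44 + j27.06) / (146 + j40.84) = -0.01824 + j0.1904 A.
Step 6 — Convert to polar: |I| = 0.1913 A, ∠I = 95.5°.

I = 0.1913∠95.5° A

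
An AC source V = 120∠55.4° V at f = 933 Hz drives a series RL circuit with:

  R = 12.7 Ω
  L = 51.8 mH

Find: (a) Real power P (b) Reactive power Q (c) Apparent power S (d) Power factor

Step 1 — Angular frequency: ω = 2π·f = 2π·933 = 5862 rad/s.
Step 2 — Component impedances:
  R: Z = R = 12.7 Ω
  L: Z = jωL = j·5862·0.0518 = 0 + j303.7 Ω
Step 3 — Series combination: Z_total = R + L = 12.7 + j303.7 Ω = 303.9∠87.6° Ω.
Step 4 — Source phasor: V = 120∠55.4° V = 68.14 + j98.78 V.
Step 5 — Current: I = V / Z = 0.3341 - j0.2104 A = 0.3948∠-32.2° A.
Step 6 — Complex power: S = V·I* = 1.98 + j47.34 VA.
Step 7 — Real power: P = Re(S) = 1.98 W.
Step 8 — Reactive power: Q = Im(S) = 47.34 VAR.
Step 9 — Apparent power: |S| = 47.38 VA.
Step 10 — Power factor: PF = P/|S| = 0.04179 (lagging).

(a) P = 1.98 W  (b) Q = 47.34 VAR  (c) S = 47.38 VA  (d) PF = 0.04179 (lagging)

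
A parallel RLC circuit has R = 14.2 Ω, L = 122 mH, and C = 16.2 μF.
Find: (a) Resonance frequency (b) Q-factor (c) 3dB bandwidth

Step 1 — Resonance: ω₀ = 1/√(LC) = 1/√(0.122·1.62e-05) = 711.3 rad/s.
Step 2 — f₀ = ω₀/(2π) = 113.2 Hz.
Step 3 — Parallel Q: Q = R/(ω₀L) = 14.2/(711.3·0.122) = 0.1636.
Step 4 — Bandwidth: Δω = ω₀/Q = 4347 rad/s; BW = Δω/(2π) = 691.9 Hz.

(a) f₀ = 113.2 Hz  (b) Q = 0.1636  (c) BW = 691.9 Hz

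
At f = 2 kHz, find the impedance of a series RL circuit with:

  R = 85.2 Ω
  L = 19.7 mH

Step 1 — Angular frequency: ω = 2π·f = 2π·2000 = 1.257e+04 rad/s.
Step 2 — Component impedances:
  R: Z = R = 85.2 Ω
  L: Z = jωL = j·1.257e+04·0.0197 = 0 + j247.6 Ω
Step 3 — Series combination: Z_total = R + L = 85.2 + j247.6 Ω = 261.8∠71.0° Ω.

Z = 85.2 + j247.6 Ω = 261.8∠71.0° Ω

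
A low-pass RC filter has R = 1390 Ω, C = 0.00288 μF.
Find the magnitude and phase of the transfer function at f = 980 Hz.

Step 1 — Angular frequency: ω = 2π·980 = 6158 rad/s.
Step 2 — Transfer function: H(jω) = 1/(1 + jωRC).
Step 3 — Denominator: 1 + jωRC = 1 + j·6158·1390·2.88e-09 = 1 + j0.02465.
Step 4 — H = 0.9994 - j0.02463.
Step 5 — Magnitude: |H| = 0.9997 (-0.0 dB); phase: φ = -1.4°.

|H| = 0.9997 (-0.0 dB), φ = -1.4°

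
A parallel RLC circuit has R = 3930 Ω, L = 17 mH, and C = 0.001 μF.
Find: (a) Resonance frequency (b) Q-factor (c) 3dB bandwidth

Step 1 — Resonance: ω₀ = 1/√(LC) = 1/√(0.017·1e-09) = 2.425e+05 rad/s.
Step 2 — f₀ = ω₀/(2π) = 3.86e+04 Hz.
Step 3 — Parallel Q: Q = R/(ω₀L) = 3930/(2.425e+05·0.017) = 0.9532.
Step 4 — Bandwidth: Δω = ω₀/Q = 2.545e+05 rad/s; BW = Δω/(2π) = 4.05e+04 Hz.

(a) f₀ = 3.86e+04 Hz  (b) Q = 0.9532  (c) BW = 4.05e+04 Hz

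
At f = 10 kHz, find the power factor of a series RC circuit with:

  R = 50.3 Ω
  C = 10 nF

Step 1 — Angular frequency: ω = 2π·f = 2π·1e+04 = 6.283e+04 rad/s.
Step 2 — Component impedances:
  R: Z = R = 50.3 Ω
  C: Z = 1/(jωC) = -j/(ω·C) = 0 - j1592 Ω
Step 3 — Series combination: Z_total = R + C = 50.3 - j1592 Ω = 1592∠-88.2° Ω.
Step 4 — Power factor: PF = cos(φ) = Re(Z)/|Z| = 50.3/1592.3 = 0.03159.
Step 5 — Type: Im(Z) = -1592 ⇒ leading (phase φ = -88.2°).

PF = 0.03159 (leading, φ = -88.2°)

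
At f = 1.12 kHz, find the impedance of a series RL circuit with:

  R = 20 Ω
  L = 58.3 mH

Step 1 — Angular frequency: ω = 2π·f = 2π·1120 = 7037 rad/s.
Step 2 — Component impedances:
  R: Z = R = 20 Ω
  L: Z = jωL = j·7037·0.0583 = 0 + j410.3 Ω
Step 3 — Series combination: Z_total = R + L = 20 + j410.3 Ω = 410.8∠87.2° Ω.

Z = 20 + j410.3 Ω = 410.8∠87.2° Ω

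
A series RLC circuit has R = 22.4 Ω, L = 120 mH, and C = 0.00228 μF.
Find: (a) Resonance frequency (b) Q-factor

Step 1 — Resonance condition Im(Z)=0 gives ω₀ = 1/√(LC).
Step 2 — ω₀ = 1/√(0.12·2.28e-09) = 6.046e+04 rad/s.
Step 3 — f₀ = ω₀/(2π) = 9622 Hz.
Step 4 — Series Q: Q = ω₀L/R = 6.046e+04·0.12/22.4 = 323.9.

(a) f₀ = 9622 Hz  (b) Q = 323.9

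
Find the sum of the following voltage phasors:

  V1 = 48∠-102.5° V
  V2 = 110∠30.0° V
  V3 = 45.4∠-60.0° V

Step 1 — Convert each phasor to rectangular form:
  V1 = 48·(cos(-102.5°) + j·sin(-102.5°)) = -10.39 - j46.86 V
  V2 = 110·(cos(30.0°) + j·sin(30.0°)) = 95.26 + j55 V
  V3 = 45.4·(cos(-60.0°) + j·sin(-60.0°)) = 22.7 - j39.32 V
Step 2 — Sum components: V_total = 107.6 - j31.18 V.
Step 3 — Convert to polar: |V_total| = 112 V, ∠V_total = -16.2°.

V_total = 112∠-16.2° V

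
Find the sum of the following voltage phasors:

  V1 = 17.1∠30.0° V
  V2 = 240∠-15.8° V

Step 1 — Convert each phasor to rectangular form:
  V1 = 17.1·(cos(30.0°) + j·sin(30.0°)) = 14.81 + j8.55 V
  V2 = 240·(cos(-15.8°) + j·sin(-15.8°)) = 230.9 - j65.35 V
Step 2 — Sum components: V_total = 245.7 - j56.8 V.
Step 3 — Convert to polar: |V_total| = 252.2 V, ∠V_total = -13.0°.

V_total = 252.2∠-13.0° V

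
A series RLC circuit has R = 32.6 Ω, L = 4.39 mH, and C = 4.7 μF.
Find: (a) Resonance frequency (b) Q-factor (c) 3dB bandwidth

Step 1 — Resonance condition Im(Z)=0 gives ω₀ = 1/√(LC).
Step 2 — ω₀ = 1/√(0.00439·4.7e-06) = 6962 rad/s.
Step 3 — f₀ = ω₀/(2π) = 1108 Hz.
Step 4 — Series Q: Q = ω₀L/R = 6962·0.00439/32.6 = 0.9375.
Step 5 — 3dB bandwidth: Δω = ω₀/Q = 7426 rad/s; BW = Δω/(2π) = 1182 Hz.

(a) f₀ = 1108 Hz  (b) Q = 0.9375  (c) BW = 1182 Hz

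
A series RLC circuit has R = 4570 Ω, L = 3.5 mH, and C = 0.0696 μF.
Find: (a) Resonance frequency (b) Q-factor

Step 1 — Resonance condition Im(Z)=0 gives ω₀ = 1/√(LC).
Step 2 — ω₀ = 1/√(0.0035·6.96e-08) = 6.407e+04 rad/s.
Step 3 — f₀ = ω₀/(2π) = 1.02e+04 Hz.
Step 4 — Series Q: Q = ω₀L/R = 6.407e+04·0.0035/4570 = 0.04907.

(a) f₀ = 1.02e+04 Hz  (b) Q = 0.04907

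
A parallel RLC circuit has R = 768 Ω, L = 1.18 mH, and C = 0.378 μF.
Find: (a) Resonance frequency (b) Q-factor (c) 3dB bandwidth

Step 1 — Resonance: ω₀ = 1/√(LC) = 1/√(0.00118·3.78e-07) = 4.735e+04 rad/s.
Step 2 — f₀ = ω₀/(2π) = 7536 Hz.
Step 3 — Parallel Q: Q = R/(ω₀L) = 768/(4.735e+04·0.00118) = 13.75.
Step 4 — Bandwidth: Δω = ω₀/Q = 3445 rad/s; BW = Δω/(2π) = 548.2 Hz.

(a) f₀ = 7536 Hz  (b) Q = 13.75  (c) BW = 548.2 Hz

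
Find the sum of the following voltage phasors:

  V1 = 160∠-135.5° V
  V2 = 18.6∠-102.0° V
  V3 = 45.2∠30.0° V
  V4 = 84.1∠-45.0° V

Step 1 — Convert each phasor to rectangular form:
  V1 = 160·(cos(-135.5°) + j·sin(-135.5°)) = -114.1 - j112.1 V
  V2 = 18.6·(cos(-102.0°) + j·sin(-102.0°)) = -3.867 - j18.19 V
  V3 = 45.2·(cos(30.0°) + j·sin(30.0°)) = 39.14 + j22.6 V
  V4 = 84.1·(cos(-45.0°) + j·sin(-45.0°)) = 59.47 - j59.47 V
Step 2 — Sum components: V_total = -19.38 - j167.2 V.
Step 3 — Convert to polar: |V_total| = 168.3 V, ∠V_total = -96.6°.

V_total = 168.3∠-96.6° V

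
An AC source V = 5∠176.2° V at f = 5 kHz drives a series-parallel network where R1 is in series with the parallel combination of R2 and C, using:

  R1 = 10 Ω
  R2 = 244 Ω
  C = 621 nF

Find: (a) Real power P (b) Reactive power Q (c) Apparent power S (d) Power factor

Step 1 — Angular frequency: ω = 2π·f = 2π·5000 = 3.142e+04 rad/s.
Step 2 — Component impedances:
  R1: Z = R = 10 Ω
  R2: Z = R = 244 Ω
  C: Z = 1/(jωC) = -j/(ω·C) = 0 - j51.26 Ω
Step 3 — Parallel branch: R2 || C = 1/(1/R2 + 1/C) = 10.31 - j49.09 Ω.
Step 4 — Series with R1: Z_total = R1 + (R2 || C) = 20.31 - j49.09 Ω = 53.13∠-67.5° Ω.
Step 5 — Source phasor: V = 5∠176.2° V = -4.989 + j0.3314 V.
Step 6 — Current: I = V / Z = -0.04167 - j0.08439 A = 0.09411∠-116.3° A.
Step 7 — Complex power: S = V·I* = 0.1799 - j0.4348 VA.
Step 8 — Real power: P = Re(S) = 0.1799 W.
Step 9 — Reactive power: Q = Im(S) = -0.4348 VAR.
Step 10 — Apparent power: |S| = 0.4706 VA.
Step 11 — Power factor: PF = P/|S| = 0.3823 (leading).

(a) P = 0.1799 W  (b) Q = -0.4348 VAR  (c) S = 0.4706 VA  (d) PF = 0.3823 (leading)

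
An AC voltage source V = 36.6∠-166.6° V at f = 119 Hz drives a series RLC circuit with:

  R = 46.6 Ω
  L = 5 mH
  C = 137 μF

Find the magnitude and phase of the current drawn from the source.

Step 1 — Angular frequency: ω = 2π·f = 2π·119 = 747.7 rad/s.
Step 2 — Component impedances:
  R: Z = R = 46.6 Ω
  L: Z = jωL = j·747.7·0.005 = 0 + j3.738 Ω
  C: Z = 1/(jωC) = -j/(ω·C) = 0 - j9.762 Ω
Step 3 — Series combination: Z_total = R + L + C = 46.6 - j6.024 Ω = 46.99∠-7.4° Ω.
Step 4 — Source phasor: V = 36.6∠-166.6° V = -35.6 - j8.482 V.
Step 5 — Ohm's law: I = V / Z_total = (-35.6 - j8.482) / (46.6 - j6.024) = -0.7283 - j0.2762 A.
Step 6 — Convert to polar: |I| = 0.7789 A, ∠I = -159.2°.

I = 0.7789∠-159.2° A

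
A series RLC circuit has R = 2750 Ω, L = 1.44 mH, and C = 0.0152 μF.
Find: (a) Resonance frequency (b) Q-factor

Step 1 — Resonance condition Im(Z)=0 gives ω₀ = 1/√(LC).
Step 2 — ω₀ = 1/√(0.00144·1.52e-08) = 2.137e+05 rad/s.
Step 3 — f₀ = ω₀/(2π) = 3.402e+04 Hz.
Step 4 — Series Q: Q = ω₀L/R = 2.137e+05·0.00144/2750 = 0.1119.

(a) f₀ = 3.402e+04 Hz  (b) Q = 0.1119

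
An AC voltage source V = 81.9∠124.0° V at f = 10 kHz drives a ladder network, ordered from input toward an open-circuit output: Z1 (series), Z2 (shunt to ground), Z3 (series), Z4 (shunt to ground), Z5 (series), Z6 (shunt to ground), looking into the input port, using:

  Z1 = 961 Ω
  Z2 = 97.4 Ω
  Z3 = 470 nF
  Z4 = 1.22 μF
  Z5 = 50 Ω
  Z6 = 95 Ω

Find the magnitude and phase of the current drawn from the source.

Step 1 — Angular frequency: ω = 2π·f = 2π·1e+04 = 6.283e+04 rad/s.
Step 2 — Component impedances:
  Z1: Z = R = 961 Ω
  Z2: Z = R = 97.4 Ω
  Z3: Z = 1/(jωC) = -j/(ω·C) = 0 - j33.86 Ω
  Z4: Z = 1/(jωC) = -j/(ω·C) = 0 - j13.05 Ω
  Z5: Z = R = 50 Ω
  Z6: Z = R = 95 Ω
Step 3 — Ladder network (open output): work backward from the far end, alternating series and parallel combinations. Z_in = 979.9 - j37.29 Ω = 980.6∠-2.2° Ω.
Step 4 — Source phasor: V = 81.9∠124.0° V = -45.8 + j67.9 V.
Step 5 — Ohm's law: I = V / Z_total = (-45.8 + j67.9) / (979.9 - j37.29) = -0.04931 + j0.06742 A.
Step 6 — Convert to polar: |I| = 0.08352 A, ∠I = 126.2°.

I = 0.08352∠126.2° A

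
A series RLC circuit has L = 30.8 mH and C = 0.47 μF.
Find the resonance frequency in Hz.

Step 1 — Resonance condition Im(Z)=0 gives ω₀ = 1/√(LC).
Step 2 — ω₀ = 1/√(0.0308·4.7e-07) = 8311 rad/s.
Step 3 — f₀ = ω₀/(2π) = 1323 Hz.

f₀ = 1323 Hz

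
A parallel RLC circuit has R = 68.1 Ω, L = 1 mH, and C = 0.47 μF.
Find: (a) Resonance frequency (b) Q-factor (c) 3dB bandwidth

Step 1 — Resonance: ω₀ = 1/√(LC) = 1/√(0.001·4.7e-07) = 4.613e+04 rad/s.
Step 2 — f₀ = ω₀/(2π) = 7341 Hz.
Step 3 — Parallel Q: Q = R/(ω₀L) = 68.1/(4.613e+04·0.001) = 1.476.
Step 4 — Bandwidth: Δω = ω₀/Q = 3.124e+04 rad/s; BW = Δω/(2π) = 4973 Hz.

(a) f₀ = 7341 Hz  (b) Q = 1.476  (c) BW = 4973 Hz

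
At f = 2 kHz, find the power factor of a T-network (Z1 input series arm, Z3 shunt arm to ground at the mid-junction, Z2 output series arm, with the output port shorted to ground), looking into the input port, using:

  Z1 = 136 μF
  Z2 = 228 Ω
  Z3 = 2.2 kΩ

Step 1 — Angular frequency: ω = 2π·f = 2π·2000 = 1.257e+04 rad/s.
Step 2 — Component impedances:
  Z1: Z = 1/(jωC) = -j/(ω·C) = 0 - j0.5851 Ω
  Z2: Z = R = 228 Ω
  Z3: Z = R = 2200 Ω
Step 3 — With the output port shorted to ground, the output series arm Z2 runs from the junction to ground; the shunt arm Z3 also runs from the junction to ground. They appear in parallel: Z3 || Z2 = 206.6 Ω.
Step 4 — Series with input arm Z1: Z_in = Z1 + (Z3 || Z2) = 206.6 - j0.5851 Ω = 206.6∠-0.2° Ω.
Step 5 — Power factor: PF = cos(φ) = Re(Z)/|Z| = 206.6/206.6 = 1.
Step 6 — Type: Im(Z) = -0.5851 ⇒ leading (phase φ = -0.2°).

PF = 1 (leading, φ = -0.2°)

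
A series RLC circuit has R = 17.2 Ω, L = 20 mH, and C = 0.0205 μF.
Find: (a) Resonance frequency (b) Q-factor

Step 1 — Resonance condition Im(Z)=0 gives ω₀ = 1/√(LC).
Step 2 — ω₀ = 1/√(0.02·2.05e-08) = 4.939e+04 rad/s.
Step 3 — f₀ = ω₀/(2π) = 7860 Hz.
Step 4 — Series Q: Q = ω₀L/R = 4.939e+04·0.02/17.2 = 57.43.

(a) f₀ = 7860 Hz  (b) Q = 57.43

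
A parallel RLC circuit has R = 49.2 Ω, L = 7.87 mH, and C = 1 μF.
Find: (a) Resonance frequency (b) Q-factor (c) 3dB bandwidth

Step 1 — Resonance: ω₀ = 1/√(LC) = 1/√(0.00787·1e-06) = 1.127e+04 rad/s.
Step 2 — f₀ = ω₀/(2π) = 1794 Hz.
Step 3 — Parallel Q: Q = R/(ω₀L) = 49.2/(1.127e+04·0.00787) = 0.5546.
Step 4 — Bandwidth: Δω = ω₀/Q = 2.033e+04 rad/s; BW = Δω/(2π) = 3235 Hz.

(a) f₀ = 1794 Hz  (b) Q = 0.5546  (c) BW = 3235 Hz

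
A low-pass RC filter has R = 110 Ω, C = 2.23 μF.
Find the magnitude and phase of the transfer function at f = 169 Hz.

Step 1 — Angular frequency: ω = 2π·169 = 1062 rad/s.
Step 2 — Transfer function: H(jω) = 1/(1 + jωRC).
Step 3 — Denominator: 1 + jωRC = 1 + j·1062·110·2.23e-06 = 1 + j0.2605.
Step 4 — H = 0.9365 - j0.2439.
Step 5 — Magnitude: |H| = 0.9677 (-0.3 dB); phase: φ = -14.6°.

|H| = 0.9677 (-0.3 dB), φ = -14.6°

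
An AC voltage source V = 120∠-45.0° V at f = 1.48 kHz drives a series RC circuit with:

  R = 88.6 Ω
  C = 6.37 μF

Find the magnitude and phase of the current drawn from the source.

Step 1 — Angular frequency: ω = 2π·f = 2π·1480 = 9299 rad/s.
Step 2 — Component impedances:
  R: Z = R = 88.6 Ω
  C: Z = 1/(jωC) = -j/(ω·C) = 0 - j16.88 Ω
Step 3 — Series combination: Z_total = R + C = 88.6 - j16.88 Ω = 90.19∠-10.8° Ω.
Step 4 — Source phasor: V = 120∠-45.0° V = 84.85 - j84.85 V.
Step 5 — Ohm's law: I = V / Z_total = (84.85 - j84.85) / (88.6 - j16.88) = 1.1 - j0.7481 A.
Step 6 — Convert to polar: |I| = 1.33 A, ∠I = -34.2°.

I = 1.33∠-34.2° A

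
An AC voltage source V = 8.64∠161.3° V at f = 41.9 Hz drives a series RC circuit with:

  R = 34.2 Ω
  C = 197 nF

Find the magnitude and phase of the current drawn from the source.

Step 1 — Angular frequency: ω = 2π·f = 2π·41.9 = 263.3 rad/s.
Step 2 — Component impedances:
  R: Z = R = 34.2 Ω
  C: Z = 1/(jωC) = -j/(ω·C) = 0 - j1.928e+04 Ω
Step 3 — Series combination: Z_total = R + C = 34.2 - j1.928e+04 Ω = 1.928e+04∠-89.9° Ω.
Step 4 — Source phasor: V = 8.64∠161.3° V = -8.184 + j2.77 V.
Step 5 — Ohm's law: I = V / Z_total = (-8.184 + j2.77) / (34.2 - j1.928e+04) = -0.0001444 - j0.0004242 A.
Step 6 — Convert to polar: |I| = 0.0004481 A, ∠I = -108.8°.

I = 0.0004481∠-108.8° A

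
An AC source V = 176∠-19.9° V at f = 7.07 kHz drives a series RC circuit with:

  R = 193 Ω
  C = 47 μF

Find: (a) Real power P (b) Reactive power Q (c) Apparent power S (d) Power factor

Step 1 — Angular frequency: ω = 2π·f = 2π·7070 = 4.442e+04 rad/s.
Step 2 — Component impedances:
  R: Z = R = 193 Ω
  C: Z = 1/(jωC) = -j/(ω·C) = 0 - j0.479 Ω
Step 3 — Series combination: Z_total = R + C = 193 - j0.479 Ω = 193∠-0.1° Ω.
Step 4 — Source phasor: V = 176∠-19.9° V = 165.5 - j59.91 V.
Step 5 — Current: I = V / Z = 0.8582 - j0.3083 A = 0.9119∠-19.8° A.
Step 6 — Complex power: S = V·I* = 160.5 - j0.3983 VA.
Step 7 — Real power: P = Re(S) = 160.5 W.
Step 8 — Reactive power: Q = Im(S) = -0.3983 VAR.
Step 9 — Apparent power: |S| = 160.5 VA.
Step 10 — Power factor: PF = P/|S| = 1 (leading).

(a) P = 160.5 W  (b) Q = -0.3983 VAR  (c) S = 160.5 VA  (d) PF = 1 (leading)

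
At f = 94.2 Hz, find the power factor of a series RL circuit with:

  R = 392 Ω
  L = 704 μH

Step 1 — Angular frequency: ω = 2π·f = 2π·94.2 = 591.9 rad/s.
Step 2 — Component impedances:
  R: Z = R = 392 Ω
  L: Z = jωL = j·591.9·0.000704 = 0 + j0.4167 Ω
Step 3 — Series combination: Z_total = R + L = 392 + j0.4167 Ω = 392∠0.1° Ω.
Step 4 — Power factor: PF = cos(φ) = Re(Z)/|Z| = 392/392 = 1.
Step 5 — Type: Im(Z) = 0.4167 ⇒ lagging (phase φ = 0.1°).

PF = 1 (lagging, φ = 0.1°)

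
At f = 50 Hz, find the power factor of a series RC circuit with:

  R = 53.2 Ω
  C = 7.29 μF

Step 1 — Angular frequency: ω = 2π·f = 2π·50 = 314.2 rad/s.
Step 2 — Component impedances:
  R: Z = R = 53.2 Ω
  C: Z = 1/(jωC) = -j/(ω·C) = 0 - j436.6 Ω
Step 3 — Series combination: Z_total = R + C = 53.2 - j436.6 Ω = 439.9∠-83.1° Ω.
Step 4 — Power factor: PF = cos(φ) = Re(Z)/|Z| = 53.2/439.9 = 0.1209.
Step 5 — Type: Im(Z) = -436.6 ⇒ leading (phase φ = -83.1°).

PF = 0.1209 (leading, φ = -83.1°)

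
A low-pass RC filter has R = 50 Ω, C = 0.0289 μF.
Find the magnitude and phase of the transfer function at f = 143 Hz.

Step 1 — Angular frequency: ω = 2π·143 = 898.5 rad/s.
Step 2 — Transfer function: H(jω) = 1/(1 + jωRC).
Step 3 — Denominator: 1 + jωRC = 1 + j·898.5·50·2.89e-08 = 1 + j0.001298.
Step 4 — H = 1 - j0.001298.
Step 5 — Magnitude: |H| = 1 (-0.0 dB); phase: φ = -0.1°.

|H| = 1 (-0.0 dB), φ = -0.1°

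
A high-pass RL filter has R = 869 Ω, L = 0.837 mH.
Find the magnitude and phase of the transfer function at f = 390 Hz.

Step 1 — Angular frequency: ω = 2π·390 = 2450 rad/s.
Step 2 — Transfer function: H(jω) = jωL/(R + jωL).
Step 3 — Numerator jωL = j·2.051; denominator R + jωL = 869 + j2.051.
Step 4 — H = 5.571e-06 + j0.00236.
Step 5 — Magnitude: |H| = 0.00236 (-52.5 dB); phase: φ = 89.9°.

|H| = 0.00236 (-52.5 dB), φ = 89.9°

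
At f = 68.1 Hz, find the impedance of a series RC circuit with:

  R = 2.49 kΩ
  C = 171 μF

Step 1 — Angular frequency: ω = 2π·f = 2π·68.1 = 427.9 rad/s.
Step 2 — Component impedances:
  R: Z = R = 2490 Ω
  C: Z = 1/(jωC) = -j/(ω·C) = 0 - j13.67 Ω
Step 3 — Series combination: Z_total = R + C = 2490 - j13.67 Ω = 2490∠-0.3° Ω.

Z = 2490 - j13.67 Ω = 2490∠-0.3° Ω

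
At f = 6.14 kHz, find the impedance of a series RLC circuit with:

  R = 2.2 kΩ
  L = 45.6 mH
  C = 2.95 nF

Step 1 — Angular frequency: ω = 2π·f = 2π·6140 = 3.858e+04 rad/s.
Step 2 — Component impedances:
  R: Z = R = 2200 Ω
  L: Z = jωL = j·3.858e+04·0.0456 = 0 + j1759 Ω
  C: Z = 1/(jωC) = -j/(ω·C) = 0 - j8787 Ω
Step 3 — Series combination: Z_total = R + L + C = 2200 - j7028 Ω = 7364∠-72.6° Ω.

Z = 2200 - j7028 Ω = 7364∠-72.6° Ω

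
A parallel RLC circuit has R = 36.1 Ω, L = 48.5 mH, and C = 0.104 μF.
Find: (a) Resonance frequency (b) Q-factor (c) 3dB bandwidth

Step 1 — Resonance: ω₀ = 1/√(LC) = 1/√(0.0485·1.04e-07) = 1.408e+04 rad/s.
Step 2 — f₀ = ω₀/(2π) = 2241 Hz.
Step 3 — Parallel Q: Q = R/(ω₀L) = 36.1/(1.408e+04·0.0485) = 0.05286.
Step 4 — Bandwidth: Δω = ω₀/Q = 2.664e+05 rad/s; BW = Δω/(2π) = 4.239e+04 Hz.

(a) f₀ = 2241 Hz  (b) Q = 0.05286  (c) BW = 4.239e+04 Hz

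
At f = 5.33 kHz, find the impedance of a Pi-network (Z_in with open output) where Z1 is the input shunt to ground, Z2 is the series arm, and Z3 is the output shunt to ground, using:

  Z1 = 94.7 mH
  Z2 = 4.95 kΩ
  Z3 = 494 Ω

Step 1 — Angular frequency: ω = 2π·f = 2π·5330 = 3.349e+04 rad/s.
Step 2 — Component impedances:
  Z1: Z = jωL = j·3.349e+04·0.0947 = 0 + j3171 Ω
  Z2: Z = R = 4950 Ω
  Z3: Z = R = 494 Ω
Step 3 — With open output, the series arm Z2 and the output shunt Z3 appear in series to ground: Z2 + Z3 = 5444 Ω.
Step 4 — Parallel with input shunt Z1: Z_in = Z1 || (Z2 + Z3) = 1379 + j2368 Ω = 2740∠59.8° Ω.

Z = 1379 + j2368 Ω = 2740∠59.8° Ω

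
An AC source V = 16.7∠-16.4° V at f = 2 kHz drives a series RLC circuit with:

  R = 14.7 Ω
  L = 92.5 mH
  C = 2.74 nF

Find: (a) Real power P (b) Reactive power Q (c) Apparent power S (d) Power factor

Step 1 — Angular frequency: ω = 2π·f = 2π·2000 = 1.257e+04 rad/s.
Step 2 — Component impedances:
  R: Z = R = 14.7 Ω
  L: Z = jωL = j·1.257e+04·0.0925 = 0 + j1162 Ω
  C: Z = 1/(jωC) = -j/(ω·C) = 0 - j2.904e+04 Ω
Step 3 — Series combination: Z_total = R + L + C = 14.7 - j2.788e+04 Ω = 2.788e+04∠-90.0° Ω.
Step 4 — Source phasor: V = 16.7∠-16.4° V = 16.02 - j4.715 V.
Step 5 — Current: I = V / Z = 0.0001694 + j0.0005745 A = 0.000599∠73.6° A.
Step 6 — Complex power: S = V·I* = 5.274e-06 - j0.01 VA.
Step 7 — Real power: P = Re(S) = 5.274e-06 W.
Step 8 — Reactive power: Q = Im(S) = -0.01 VAR.
Step 9 — Apparent power: |S| = 0.01 VA.
Step 10 — Power factor: PF = P/|S| = 0.0005273 (leading).

(a) P = 5.274e-06 W  (b) Q = -0.01 VAR  (c) S = 0.01 VA  (d) PF = 0.0005273 (leading)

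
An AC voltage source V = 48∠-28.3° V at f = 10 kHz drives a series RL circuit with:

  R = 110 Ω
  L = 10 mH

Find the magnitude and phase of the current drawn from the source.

Step 1 — Angular frequency: ω = 2π·f = 2π·1e+04 = 6.283e+04 rad/s.
Step 2 — Component impedances:
  R: Z = R = 110 Ω
  L: Z = jωL = j·6.283e+04·0.01 = 0 + j628.3 Ω
Step 3 — Series combination: Z_total = R + L = 110 + j628.3 Ω = 637.9∠80.1° Ω.
Step 4 — Source phasor: V = 48∠-28.3° V = 42.26 - j22.76 V.
Step 5 — Ohm's law: I = V / Z_total = (42.26 - j22.76) / (110 + j628.3) = -0.02371 - j0.07142 A.
Step 6 — Convert to polar: |I| = 0.07525 A, ∠I = -108.4°.

I = 0.07525∠-108.4° A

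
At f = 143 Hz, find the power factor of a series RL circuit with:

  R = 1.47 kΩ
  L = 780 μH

Step 1 — Angular frequency: ω = 2π·f = 2π·143 = 898.5 rad/s.
Step 2 — Component impedances:
  R: Z = R = 1470 Ω
  L: Z = jωL = j·898.5·0.00078 = 0 + j0.7008 Ω
Step 3 — Series combination: Z_total = R + L = 1470 + j0.7008 Ω = 1470∠0.0° Ω.
Step 4 — Power factor: PF = cos(φ) = Re(Z)/|Z| = 1470/1470 = 1.
Step 5 — Type: Im(Z) = 0.7008 ⇒ lagging (phase φ = 0.0°).

PF = 1 (lagging, φ = 0.0°)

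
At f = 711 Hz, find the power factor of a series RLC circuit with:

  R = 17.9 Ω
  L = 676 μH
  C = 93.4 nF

Step 1 — Angular frequency: ω = 2π·f = 2π·711 = 4467 rad/s.
Step 2 — Component impedances:
  R: Z = R = 17.9 Ω
  L: Z = jωL = j·4467·0.000676 = 0 + j3.02 Ω
  C: Z = 1/(jωC) = -j/(ω·C) = 0 - j2397 Ω
Step 3 — Series combination: Z_total = R + L + C = 17.9 - j2394 Ω = 2394∠-89.6° Ω.
Step 4 — Power factor: PF = cos(φ) = Re(Z)/|Z| = 17.9/2393.7 = 0.007478.
Step 5 — Type: Im(Z) = -2394 ⇒ leading (phase φ = -89.6°).

PF = 0.007478 (leading, φ = -89.6°)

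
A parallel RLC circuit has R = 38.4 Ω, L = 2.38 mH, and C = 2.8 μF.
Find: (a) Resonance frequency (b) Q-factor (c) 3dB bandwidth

Step 1 — Resonance: ω₀ = 1/√(LC) = 1/√(0.00238·2.8e-06) = 1.225e+04 rad/s.
Step 2 — f₀ = ω₀/(2π) = 1950 Hz.
Step 3 — Parallel Q: Q = R/(ω₀L) = 38.4/(1.225e+04·0.00238) = 1.317.
Step 4 — Bandwidth: Δω = ω₀/Q = 9301 rad/s; BW = Δω/(2π) = 1480 Hz.

(a) f₀ = 1950 Hz  (b) Q = 1.317  (c) BW = 1480 Hz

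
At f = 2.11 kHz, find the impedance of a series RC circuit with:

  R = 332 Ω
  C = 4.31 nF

Step 1 — Angular frequency: ω = 2π·f = 2π·2110 = 1.326e+04 rad/s.
Step 2 — Component impedances:
  R: Z = R = 332 Ω
  C: Z = 1/(jωC) = -j/(ω·C) = 0 - j1.75e+04 Ω
Step 3 — Series combination: Z_total = R + C = 332 - j1.75e+04 Ω = 1.75e+04∠-88.9° Ω.

Z = 332 - j1.75e+04 Ω = 1.75e+04∠-88.9° Ω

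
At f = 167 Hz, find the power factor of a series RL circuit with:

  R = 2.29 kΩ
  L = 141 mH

Step 1 — Angular frequency: ω = 2π·f = 2π·167 = 1049 rad/s.
Step 2 — Component impedances:
  R: Z = R = 2290 Ω
  L: Z = jωL = j·1049·0.141 = 0 + j148 Ω
Step 3 — Series combination: Z_total = R + L = 2290 + j148 Ω = 2295∠3.7° Ω.
Step 4 — Power factor: PF = cos(φ) = Re(Z)/|Z| = 2290/2294.8 = 0.9979.
Step 5 — Type: Im(Z) = 148 ⇒ lagging (phase φ = 3.7°).

PF = 0.9979 (lagging, φ = 3.7°)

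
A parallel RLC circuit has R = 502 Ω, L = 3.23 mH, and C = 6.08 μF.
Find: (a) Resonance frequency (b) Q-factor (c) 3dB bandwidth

Step 1 — Resonance: ω₀ = 1/√(LC) = 1/√(0.00323·6.08e-06) = 7136 rad/s.
Step 2 — f₀ = ω₀/(2π) = 1136 Hz.
Step 3 — Parallel Q: Q = R/(ω₀L) = 502/(7136·0.00323) = 21.78.
Step 4 — Bandwidth: Δω = ω₀/Q = 327.6 rad/s; BW = Δω/(2π) = 52.15 Hz.

(a) f₀ = 1136 Hz  (b) Q = 21.78  (c) BW = 52.15 Hz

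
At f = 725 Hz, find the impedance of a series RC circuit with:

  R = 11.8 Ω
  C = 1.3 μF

Step 1 — Angular frequency: ω = 2π·f = 2π·725 = 4555 rad/s.
Step 2 — Component impedances:
  R: Z = R = 11.8 Ω
  C: Z = 1/(jωC) = -j/(ω·C) = 0 - j168.9 Ω
Step 3 — Series combination: Z_total = R + C = 11.8 - j168.9 Ω = 169.3∠-86.0° Ω.

Z = 11.8 - j168.9 Ω = 169.3∠-86.0° Ω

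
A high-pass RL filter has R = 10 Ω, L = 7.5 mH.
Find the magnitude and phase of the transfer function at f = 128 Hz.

Step 1 — Angular frequency: ω = 2π·128 = 804.2 rad/s.
Step 2 — Transfer function: H(jω) = jωL/(R + jωL).
Step 3 — Numerator jωL = j·6.032; denominator R + jωL = 10 + j6.032.
Step 4 — H = 0.2668 + j0.4423.
Step 5 — Magnitude: |H| = 0.5165 (-5.7 dB); phase: φ = 58.9°.

|H| = 0.5165 (-5.7 dB), φ = 58.9°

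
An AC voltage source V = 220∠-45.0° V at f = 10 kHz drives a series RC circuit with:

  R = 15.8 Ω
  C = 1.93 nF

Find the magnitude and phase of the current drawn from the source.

Step 1 — Angular frequency: ω = 2π·f = 2π·1e+04 = 6.283e+04 rad/s.
Step 2 — Component impedances:
  R: Z = R = 15.8 Ω
  C: Z = 1/(jωC) = -j/(ω·C) = 0 - j8246 Ω
Step 3 — Series combination: Z_total = R + C = 15.8 - j8246 Ω = 8246∠-89.9° Ω.
Step 4 — Source phasor: V = 220∠-45.0° V = 155.6 - j155.6 V.
Step 5 — Ohm's law: I = V / Z_total = (155.6 - j155.6) / (15.8 - j8246) = 0.0189 + j0.01883 A.
Step 6 — Convert to polar: |I| = 0.02668 A, ∠I = 44.9°.

I = 0.02668∠44.9° A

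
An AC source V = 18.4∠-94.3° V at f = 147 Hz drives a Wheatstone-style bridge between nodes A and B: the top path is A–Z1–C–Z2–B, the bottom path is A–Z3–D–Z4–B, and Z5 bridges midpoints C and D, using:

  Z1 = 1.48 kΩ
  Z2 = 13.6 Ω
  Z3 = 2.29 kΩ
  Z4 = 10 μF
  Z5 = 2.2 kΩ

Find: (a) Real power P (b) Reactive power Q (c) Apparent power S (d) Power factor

Step 1 — Angular frequency: ω = 2π·f = 2π·147 = 923.6 rad/s.
Step 2 — Component impedances:
  Z1: Z = R = 1480 Ω
  Z2: Z = R = 13.6 Ω
  Z3: Z = R = 2290 Ω
  Z4: Z = 1/(jωC) = -j/(ω·C) = 0 - j108.3 Ω
  Z5: Z = R = 2200 Ω
Step 3 — Bridge requires nodal analysis (the Z5 bridge couples midpoints C and D, so the two paths cannot be reduced to a simple series/parallel combination). Setting node B to ground and injecting 1 A at node A, the 3-node admittance system at A, C, D solves to V_A = Z_AB = 905.3 - j17.09 Ω = 905.4∠-1.1° Ω.
Step 4 — Source phasor: V = 18.4∠-94.3° V = -1.38 - j18.35 V.
Step 5 — Current: I = V / Z = -0.001141 - j0.02029 A = 0.02032∠-93.2° A.
Step 6 — Complex power: S = V·I* = 0.3739 - j0.007057 VA.
Step 7 — Real power: P = Re(S) = 0.3739 W.
Step 8 — Reactive power: Q = Im(S) = -0.007057 VAR.
Step 9 — Apparent power: |S| = 0.3739 VA.
Step 10 — Power factor: PF = P/|S| = 0.9998 (leading).

(a) P = 0.3739 W  (b) Q = -0.007057 VAR  (c) S = 0.3739 VA  (d) PF = 0.9998 (leading)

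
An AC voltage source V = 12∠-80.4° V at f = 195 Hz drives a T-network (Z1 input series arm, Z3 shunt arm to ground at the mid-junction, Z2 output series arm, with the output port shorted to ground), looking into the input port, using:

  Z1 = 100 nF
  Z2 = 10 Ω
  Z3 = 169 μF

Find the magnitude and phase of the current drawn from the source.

Step 1 — Angular frequency: ω = 2π·f = 2π·195 = 1225 rad/s.
Step 2 — Component impedances:
  Z1: Z = 1/(jωC) = -j/(ω·C) = 0 - j8162 Ω
  Z2: Z = R = 10 Ω
  Z3: Z = 1/(jωC) = -j/(ω·C) = 0 - j4.829 Ω
Step 3 — With the output port shorted to ground, the output series arm Z2 runs from the junction to ground; the shunt arm Z3 also runs from the junction to ground. They appear in parallel: Z3 || Z2 = 1.891 - j3.916 Ω.
Step 4 — Series with input arm Z1: Z_in = Z1 + (Z3 || Z2) = 1.891 - j8166 Ω = 8166∠-90.0° Ω.
Step 5 — Source phasor: V = 12∠-80.4° V = 2.001 - j11.83 V.
Step 6 — Ohm's law: I = V / Z_total = (2.001 - j11.83) / (1.891 - j8166) = 0.001449 + j0.0002447 A.
Step 7 — Convert to polar: |I| = 0.00147 A, ∠I = 9.6°.

I = 0.00147∠9.6° A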